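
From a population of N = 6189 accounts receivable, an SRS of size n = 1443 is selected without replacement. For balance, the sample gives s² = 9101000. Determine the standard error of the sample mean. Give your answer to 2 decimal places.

Under SRS without replacement, Var(ȳ) = (1 − f)·s²/n with f = n/N = 1443/6189 = 0.23315560.
Var(ȳ) = (1 − 0.23315560)·9101000/1443 = 0.76684440·6306.9993 = 4836.4871.
SE(ȳ) = √(4836.4871) = 69.54.

69.54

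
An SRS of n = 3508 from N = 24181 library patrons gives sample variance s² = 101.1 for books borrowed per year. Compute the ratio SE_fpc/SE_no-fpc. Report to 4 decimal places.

f = n/N = 3508/24181 = 0.14507258.
SE_no-fpc = √(s²/n) = 0.16976407; SE_fpc = √((1−f)s²/n) = 0.15696774.
Ratio = √(1−f) = 0.92462285.

0.9246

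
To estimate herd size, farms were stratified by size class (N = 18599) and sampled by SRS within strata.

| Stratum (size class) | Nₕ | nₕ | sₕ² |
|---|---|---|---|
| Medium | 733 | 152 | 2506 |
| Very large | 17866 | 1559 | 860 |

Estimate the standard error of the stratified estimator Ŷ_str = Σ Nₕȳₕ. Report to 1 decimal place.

Var(Ŷ_str) = Σₕ Nₕ²(1 − fₕ)sₕ²/nₕ.
Medium: 733²·(1 − 152/733)·2506/152 = 7.0213009 × 10^6.
Very large: 17866²·(1 − 1559/17866)·860/1559 = 1.6071401 × 10^8.
Sum = 1.6773531 × 10^8.
SE = √(1.6773531 × 10^8) = 12951.3.

12951.3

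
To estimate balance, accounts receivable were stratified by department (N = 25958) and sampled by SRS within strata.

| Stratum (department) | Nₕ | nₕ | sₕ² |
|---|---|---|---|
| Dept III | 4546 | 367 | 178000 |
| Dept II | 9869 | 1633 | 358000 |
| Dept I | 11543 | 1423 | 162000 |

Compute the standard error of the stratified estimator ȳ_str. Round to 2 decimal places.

Var(ȳ_str) = Σₕ Wₕ²(1 − fₕ)sₕ²/nₕ with Wₕ = Nₕ/N, N = 25958.
Dept III: Wₕ = 0.17512905; term = 0.17512905²·(1 − 0.08073031)·178000/367 = 13.674558.
Dept II: Wₕ = 0.38019108; term = 0.38019108²·(1 − 0.16546763)·358000/1633 = 26.445018.
Dept I: Wₕ = 0.44467987; term = 0.44467987²·(1 − 0.12327818)·162000/1423 = 19.736351.
Sum = 59.855927.
SE = √(59.855927) = 7.74.

7.74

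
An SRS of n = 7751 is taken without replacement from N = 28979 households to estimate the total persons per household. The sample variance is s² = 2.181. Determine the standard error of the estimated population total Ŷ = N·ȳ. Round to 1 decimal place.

Var(Ŷ) = N²·Var(ȳ) = N²·(1 − n/N)·s²/n.
f = 7751/28979 = 0.26746955; Var(ȳ) = 0.73253045·2.181/7751 = 2.0612165 × 10^-4.
Var(Ŷ) = 28979² · (2.0612165 × 10^-4) = 173097.34.
SE(Ŷ) = √(173097.34) = 416.0.

416.0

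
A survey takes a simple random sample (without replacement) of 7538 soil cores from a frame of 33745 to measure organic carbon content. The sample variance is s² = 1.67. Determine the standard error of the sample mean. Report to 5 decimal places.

Under SRS without replacement, Var(ȳ) = (1 − f)·s²/n with f = n/N = 7538/33745 = 0.22338124.
Var(ȳ) = (1 − 0.22338124)·1.67/7538 = 0.77661876·2.2154418 × 10^-4 = 1.7205536 × 10^-4.
SE(ȳ) = √(1.7205536 × 10^-4) = 0.01312.

0.01312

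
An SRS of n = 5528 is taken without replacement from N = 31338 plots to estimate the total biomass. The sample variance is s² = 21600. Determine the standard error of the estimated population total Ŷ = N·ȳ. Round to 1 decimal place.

56217.6

Var(Ŷ) = N²·Var(ȳ) = N²·(1 − n/N)·s²/n.
f = 5528/31338 = 0.17639926; Var(ȳ) = 0.82360074·21600/5528 = 3.2181216.
Var(Ŷ) = 31338² · 3.2181216 = 3.1604215 × 10^9.
SE(Ŷ) = √(3.1604215 × 10^9) = 56217.6.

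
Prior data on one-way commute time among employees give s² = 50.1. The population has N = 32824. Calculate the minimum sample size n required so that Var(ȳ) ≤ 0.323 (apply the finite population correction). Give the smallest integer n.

155

Without fpc, n₀ = s²/D = 50.1/0.323 = 155.1084.
With fpc, (1 − n/N)·s²/n ≤ D requires n ≥ n₀/(1 + n₀/N) = 155.1084/(1 + 155.1084/32824) = 154.3789.
Rounding up, n = 155.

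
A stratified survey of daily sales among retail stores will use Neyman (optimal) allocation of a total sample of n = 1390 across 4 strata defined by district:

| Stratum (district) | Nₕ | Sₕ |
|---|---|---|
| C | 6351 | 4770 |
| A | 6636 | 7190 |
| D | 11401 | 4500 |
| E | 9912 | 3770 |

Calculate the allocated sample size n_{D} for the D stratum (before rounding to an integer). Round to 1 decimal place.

427.8

Neyman allocation: nₕ = n·NₕSₕ / Σⱼ NⱼSⱼ.
Σ NⱼSⱼ = 6351·4770 + 6636·7190 + 11401·4500 + 9912·3770 = 1.6667985 × 10^8.
n_{D} = 1390·11401·4500 / (1.6667985 × 10^8) = 427.8.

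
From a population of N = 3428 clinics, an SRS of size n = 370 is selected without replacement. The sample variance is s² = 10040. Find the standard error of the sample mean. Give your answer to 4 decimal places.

Under SRS without replacement, Var(ȳ) = (1 − f)·s²/n with f = n/N = 370/3428 = 0.10793466.
Var(ȳ) = (1 − 0.10793466)·10040/370 = 0.89206534·27.135135 = 24.206314.
SE(ȳ) = √(24.206314) = 4.9200.

4.9200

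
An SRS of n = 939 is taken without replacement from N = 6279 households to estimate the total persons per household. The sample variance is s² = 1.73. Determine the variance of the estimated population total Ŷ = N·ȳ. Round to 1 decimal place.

61774.9

Var(Ŷ) = N²·Var(ȳ) = N²·(1 − n/N)·s²/n.
f = 939/6279 = 0.14954611; Var(ȳ) = 0.85045389·1.73/939 = 0.0015668639.
Var(Ŷ) = 6279² · 0.0015668639 = 61774.927.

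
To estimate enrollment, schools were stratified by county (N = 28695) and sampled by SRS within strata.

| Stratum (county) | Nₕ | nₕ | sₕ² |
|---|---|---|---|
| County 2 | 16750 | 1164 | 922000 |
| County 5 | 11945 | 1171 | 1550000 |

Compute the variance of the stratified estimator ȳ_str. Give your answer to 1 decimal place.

Var(ȳ_str) = Σₕ Wₕ²(1 − fₕ)sₕ²/nₕ with Wₕ = Nₕ/N, N = 28695.
County 2: Wₕ = 0.58372539; term = 0.58372539²·(1 − 0.06949254)·922000/1164 = 251.13947.
County 5: Wₕ = 0.41627461; term = 0.41627461²·(1 − 0.09803265)·1550000/1171 = 206.88332.
Sum = 458.02279.

458.0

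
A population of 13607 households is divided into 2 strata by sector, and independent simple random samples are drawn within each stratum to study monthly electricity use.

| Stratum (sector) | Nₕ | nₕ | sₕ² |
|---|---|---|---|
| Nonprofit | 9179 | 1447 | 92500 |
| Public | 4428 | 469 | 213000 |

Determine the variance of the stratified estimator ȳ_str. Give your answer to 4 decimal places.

Var(ȳ_str) = Σₕ Wₕ²(1 − fₕ)sₕ²/nₕ with Wₕ = Nₕ/N, N = 13607.
Nonprofit: Wₕ = 0.67457926; term = 0.67457926²·(1 − 0.15764244)·92500/1447 = 24.503925.
Public: Wₕ = 0.32542074; term = 0.32542074²·(1 − 0.10591689)·213000/469 = 43.000658.
Sum = 67.504583.

67.5046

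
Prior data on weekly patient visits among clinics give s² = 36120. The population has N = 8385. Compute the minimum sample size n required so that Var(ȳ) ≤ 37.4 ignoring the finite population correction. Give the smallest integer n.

Without fpc, n₀ = s²/D = 36120/37.4 = 965.7754.
Rounding up, n = 966.

966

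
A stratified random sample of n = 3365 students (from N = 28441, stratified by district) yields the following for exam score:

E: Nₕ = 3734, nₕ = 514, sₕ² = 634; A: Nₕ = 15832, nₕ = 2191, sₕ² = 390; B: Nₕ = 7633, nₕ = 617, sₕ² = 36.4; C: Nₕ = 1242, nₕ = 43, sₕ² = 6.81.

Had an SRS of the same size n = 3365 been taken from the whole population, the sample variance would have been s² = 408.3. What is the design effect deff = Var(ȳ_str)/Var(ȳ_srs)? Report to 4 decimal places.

0.6548

Var(ȳ_str) = Σ Wₕ²(1−fₕ)sₕ²/nₕ with Wₕ = Nₕ/28441:
  E: (3734/28441)²·(1−514/3734)·634/514 = 0.018334396
  A: (15832/28441)²·(1−2191/15832)·390/2191 = 0.047524165
  B: (7633/28441)²·(1−617/7633)·36.4/617 = 0.003905812
  C: (1242/28441)²·(1−43/1242)·6.81/43 = 2.9156119 × 10^-4
  → Var(ȳ_str) = 0.070055934.
Var(ȳ_srs) = (1 − 3365/28441)·408.3/3365 = 0.10698126.
deff = 0.070055934 / 0.10698126 = 0.6548.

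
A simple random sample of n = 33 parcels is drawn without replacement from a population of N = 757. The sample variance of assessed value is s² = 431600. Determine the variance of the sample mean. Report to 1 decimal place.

12508.6

Under SRS without replacement, Var(ȳ) = (1 − f)·s²/n with f = n/N = 33/757 = 0.04359313.
Var(ȳ) = (1 − 0.04359313)·431600/33 = 0.95640687·13078.788 = 12508.643.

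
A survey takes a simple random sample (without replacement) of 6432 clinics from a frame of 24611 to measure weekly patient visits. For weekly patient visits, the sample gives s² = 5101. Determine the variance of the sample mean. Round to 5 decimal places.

0.58580

Under SRS without replacement, Var(ȳ) = (1 − f)·s²/n with f = n/N = 6432/24611 = 0.26134655.
Var(ȳ) = (1 − 0.26134655)·5101/6432 = 0.73865345·0.79306592 = 0.58580088.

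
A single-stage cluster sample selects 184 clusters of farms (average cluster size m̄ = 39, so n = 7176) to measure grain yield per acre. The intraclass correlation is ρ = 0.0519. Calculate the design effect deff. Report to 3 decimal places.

2.972

deff = 1 + (39 − 1)·0.0519 = 1 + 1.9722 = 2.9722.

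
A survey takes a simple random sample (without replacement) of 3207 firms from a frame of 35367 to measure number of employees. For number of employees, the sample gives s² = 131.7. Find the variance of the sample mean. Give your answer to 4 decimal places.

Under SRS without replacement, Var(ȳ) = (1 − f)·s²/n with f = n/N = 3207/35367 = 0.09067775.
Var(ȳ) = (1 − 0.09067775)·131.7/3207 = 0.90932225·0.041066417 = 0.037342607.

0.0373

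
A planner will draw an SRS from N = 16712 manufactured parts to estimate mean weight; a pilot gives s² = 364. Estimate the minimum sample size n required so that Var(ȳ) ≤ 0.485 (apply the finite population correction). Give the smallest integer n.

719

Without fpc, n₀ = s²/D = 364/0.485 = 750.5155.
With fpc, (1 − n/N)·s²/n ≤ D requires n ≥ n₀/(1 + n₀/N) = 750.5155/(1 + 750.5155/16712) = 718.2594.
Rounding up, n = 719.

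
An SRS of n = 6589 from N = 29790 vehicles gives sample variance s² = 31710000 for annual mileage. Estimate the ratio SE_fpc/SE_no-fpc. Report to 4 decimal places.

0.8825

f = n/N = 6589/29790 = 0.22118160.
SE_no-fpc = √(s²/n) = 69.372663; SE_fpc = √((1−f)s²/n) = 61.221853.
Ratio = √(1−f) = 0.88250688.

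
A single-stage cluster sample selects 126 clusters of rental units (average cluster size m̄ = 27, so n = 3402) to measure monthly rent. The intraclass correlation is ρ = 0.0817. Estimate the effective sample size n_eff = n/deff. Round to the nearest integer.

deff = 1 + (27 − 1)·0.0817 = 1 + 2.1242 = 3.1242.
n_eff = 3402 / 3.1242 = 1089.

1089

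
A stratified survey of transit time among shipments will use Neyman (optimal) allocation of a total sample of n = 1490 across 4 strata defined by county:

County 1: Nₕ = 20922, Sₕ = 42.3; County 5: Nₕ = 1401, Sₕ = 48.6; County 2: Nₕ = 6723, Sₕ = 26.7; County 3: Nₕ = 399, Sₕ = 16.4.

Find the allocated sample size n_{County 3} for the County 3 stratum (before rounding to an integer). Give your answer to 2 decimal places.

8.56

Neyman allocation: nₕ = n·NₕSₕ / Σⱼ NⱼSⱼ.
Σ NⱼSⱼ = 20922·42.3 + 1401·48.6 + 6723·26.7 + 399·16.4 = 1.1391369 × 10^6.
n_{County 3} = 1490·399·16.4 / (1.1391369 × 10^6) = 8.56.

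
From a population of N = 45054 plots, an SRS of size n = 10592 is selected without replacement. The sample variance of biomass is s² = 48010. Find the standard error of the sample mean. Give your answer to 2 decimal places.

1.86

Under SRS without replacement, Var(ȳ) = (1 − f)·s²/n with f = n/N = 10592/45054 = 0.23509566.
Var(ȳ) = (1 − 0.23509566)·48010/10592 = 0.76490434·4.5326662 = 3.467056.
SE(ȳ) = √(3.467056) = 1.86.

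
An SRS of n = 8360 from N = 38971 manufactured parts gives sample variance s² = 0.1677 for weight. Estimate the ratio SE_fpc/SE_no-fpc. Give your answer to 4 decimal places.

0.8863

f = n/N = 8360/38971 = 0.21451849.
SE_no-fpc = √(s²/n) = 0.0044788178; SE_fpc = √((1−f)s²/n) = 0.0039694595.
Ratio = √(1−f) = 0.88627395.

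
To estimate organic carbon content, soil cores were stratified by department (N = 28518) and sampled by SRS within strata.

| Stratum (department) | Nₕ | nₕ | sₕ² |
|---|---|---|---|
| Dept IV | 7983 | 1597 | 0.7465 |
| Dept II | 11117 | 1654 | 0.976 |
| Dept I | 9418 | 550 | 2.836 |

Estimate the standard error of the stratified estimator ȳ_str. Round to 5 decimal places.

Var(ȳ_str) = Σₕ Wₕ²(1 − fₕ)sₕ²/nₕ with Wₕ = Nₕ/N, N = 28518.
Dept IV: Wₕ = 0.27992847; term = 0.27992847²·(1 − 0.20005011)·0.7465/1597 = 2.9300957 × 10^-5.
Dept II: Wₕ = 0.38982397; term = 0.38982397²·(1 − 0.14878115)·0.976/1654 = 7.6329537 × 10^-5.
Dept I: Wₕ = 0.33024756; term = 0.33024756²·(1 − 0.05839881)·2.836/550 = 5.2952903 × 10^-4.
Sum = 6.3515952 × 10^-4.
SE = √(6.3515952 × 10^-4) = 0.02520.

0.02520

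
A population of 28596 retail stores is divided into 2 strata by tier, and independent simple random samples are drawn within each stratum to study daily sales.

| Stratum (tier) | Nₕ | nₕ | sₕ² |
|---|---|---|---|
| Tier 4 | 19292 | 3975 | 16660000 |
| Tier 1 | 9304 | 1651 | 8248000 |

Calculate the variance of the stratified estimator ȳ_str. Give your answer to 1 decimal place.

Var(ȳ_str) = Σₕ Wₕ²(1 − fₕ)sₕ²/nₕ with Wₕ = Nₕ/N, N = 28596.
Tier 4: Wₕ = 0.67463981; term = 0.67463981²·(1 − 0.20604396)·16660000/3975 = 1514.5313.
Tier 1: Wₕ = 0.32536019; term = 0.32536019²·(1 − 0.17745056)·8248000/1651 = 435.00317.
Sum = 1949.5345.

1949.5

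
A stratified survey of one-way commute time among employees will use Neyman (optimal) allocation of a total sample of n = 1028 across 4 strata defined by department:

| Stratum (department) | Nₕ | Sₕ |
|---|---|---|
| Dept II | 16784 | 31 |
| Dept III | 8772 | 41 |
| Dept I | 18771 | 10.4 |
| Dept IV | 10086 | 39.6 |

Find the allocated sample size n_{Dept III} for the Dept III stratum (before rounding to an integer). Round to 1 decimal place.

Neyman allocation: nₕ = n·NₕSₕ / Σⱼ NⱼSⱼ.
Σ NⱼSⱼ = 16784·31 + 8772·41 + 18771·10.4 + 10086·39.6 = 1.47458 × 10^6.
n_{Dept III} = 1028·8772·41 / (1.47458 × 10^6) = 250.7.

250.7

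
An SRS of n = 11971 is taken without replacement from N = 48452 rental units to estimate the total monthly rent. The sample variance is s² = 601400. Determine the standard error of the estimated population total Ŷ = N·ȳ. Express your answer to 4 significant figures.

298000

Var(Ŷ) = N²·Var(ȳ) = N²·(1 − n/N)·s²/n.
f = 11971/48452 = 0.24706926; Var(ȳ) = 0.75293074·601400/11971 = 37.825791.
Var(Ŷ) = 48452² · 37.825791 = 8.8799687 × 10^10.
SE(Ŷ) = √(8.8799687 × 10^10) = 298000.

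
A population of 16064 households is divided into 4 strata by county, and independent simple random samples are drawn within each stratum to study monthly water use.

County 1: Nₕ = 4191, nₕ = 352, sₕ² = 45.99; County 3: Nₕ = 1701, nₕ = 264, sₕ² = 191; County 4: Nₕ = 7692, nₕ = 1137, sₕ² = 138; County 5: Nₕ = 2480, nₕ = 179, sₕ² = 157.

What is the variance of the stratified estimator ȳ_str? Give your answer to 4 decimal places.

Var(ȳ_str) = Σₕ Wₕ²(1 − fₕ)sₕ²/nₕ with Wₕ = Nₕ/N, N = 16064.
County 1: Wₕ = 0.26089392; term = 0.26089392²·(1 − 0.08398950)·45.99/352 = 0.0081460886.
County 3: Wₕ = 0.10588894; term = 0.10588894²·(1 − 0.15520282)·191/264 = 0.0068530379.
County 4: Wₕ = 0.47883466; term = 0.47883466²·(1 − 0.14781591)·138/1137 = 0.023715004.
County 5: Wₕ = 0.15438247; term = 0.15438247²·(1 − 0.07217742)·157/179 = 0.019395793.
Sum = 0.058109924.

0.0581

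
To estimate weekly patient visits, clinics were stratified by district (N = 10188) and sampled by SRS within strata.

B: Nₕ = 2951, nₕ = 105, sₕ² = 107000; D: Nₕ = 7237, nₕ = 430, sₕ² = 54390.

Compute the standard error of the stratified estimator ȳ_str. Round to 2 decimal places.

11.94

Var(ȳ_str) = Σₕ Wₕ²(1 − fₕ)sₕ²/nₕ with Wₕ = Nₕ/N, N = 10188.
B: Wₕ = 0.28965450; term = 0.28965450²·(1 − 0.03558116)·107000/105 = 82.455705.
D: Wₕ = 0.71034550; term = 0.71034550²·(1 − 0.05941689)·54390/430 = 60.032586.
Sum = 142.48829.
SE = √(142.48829) = 11.94.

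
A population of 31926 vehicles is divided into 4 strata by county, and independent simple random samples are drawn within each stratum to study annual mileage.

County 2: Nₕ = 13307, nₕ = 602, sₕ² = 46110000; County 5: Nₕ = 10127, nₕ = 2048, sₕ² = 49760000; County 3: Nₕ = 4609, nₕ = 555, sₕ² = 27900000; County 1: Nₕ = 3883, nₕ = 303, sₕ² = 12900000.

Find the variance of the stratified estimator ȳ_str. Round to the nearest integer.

16157

Var(ȳ_str) = Σₕ Wₕ²(1 − fₕ)sₕ²/nₕ with Wₕ = Nₕ/N, N = 31926.
County 2: Wₕ = 0.41680762; term = 0.41680762²·(1 − 0.04523935)·46110000/602 = 12704.701.
County 5: Wₕ = 0.31720228; term = 0.31720228²·(1 − 0.20223166)·49760000/2048 = 1950.2928.
County 3: Wₕ = 0.14436509; term = 0.14436509²·(1 − 0.12041658)·27900000/555 = 921.53674.
County 1: Wₕ = 0.12162501; term = 0.12162501²·(1 − 0.07803245)·12900000/303 = 580.64204.
Sum = 16157.173.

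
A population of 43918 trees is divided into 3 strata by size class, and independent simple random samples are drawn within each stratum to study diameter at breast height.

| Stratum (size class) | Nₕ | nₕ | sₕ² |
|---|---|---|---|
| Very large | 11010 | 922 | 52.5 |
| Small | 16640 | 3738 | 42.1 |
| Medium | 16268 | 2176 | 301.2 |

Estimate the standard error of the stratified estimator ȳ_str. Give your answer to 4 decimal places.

Var(ȳ_str) = Σₕ Wₕ²(1 − fₕ)sₕ²/nₕ with Wₕ = Nₕ/N, N = 43918.
Very large: Wₕ = 0.25069448; term = 0.25069448²·(1 − 0.08374205)·52.5/922 = 0.0032789566.
Small: Wₕ = 0.37888793; term = 0.37888793²·(1 − 0.22463942)·42.1/3738 = 0.0012536262.
Medium: Wₕ = 0.37041760; term = 0.37041760²·(1 − 0.13375953)·301.2/2176 = 0.016451965.
Sum = 0.020984548.
SE = √(0.020984548) = 0.1449.

0.1449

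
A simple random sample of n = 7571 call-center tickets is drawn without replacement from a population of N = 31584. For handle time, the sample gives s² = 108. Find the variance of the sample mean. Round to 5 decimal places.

0.01085

Under SRS without replacement, Var(ȳ) = (1 − f)·s²/n with f = n/N = 7571/31584 = 0.23970998.
Var(ȳ) = (1 − 0.23970998)·108/7571 = 0.76029002·0.014264958 = 0.010845506.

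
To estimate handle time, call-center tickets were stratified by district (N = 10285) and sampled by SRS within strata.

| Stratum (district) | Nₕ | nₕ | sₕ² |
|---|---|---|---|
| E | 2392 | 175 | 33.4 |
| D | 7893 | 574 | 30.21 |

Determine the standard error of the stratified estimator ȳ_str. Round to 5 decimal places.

0.19573

Var(ȳ_str) = Σₕ Wₕ²(1 − fₕ)sₕ²/nₕ with Wₕ = Nₕ/N, N = 10285.
E: Wₕ = 0.23257171; term = 0.23257171²·(1 − 0.07316054)·33.4/175 = 0.0095681218.
D: Wₕ = 0.76742829; term = 0.76742829²·(1 − 0.07272267)·30.21/574 = 0.02874247.
Sum = 0.038310592.
SE = √(0.038310592) = 0.19573.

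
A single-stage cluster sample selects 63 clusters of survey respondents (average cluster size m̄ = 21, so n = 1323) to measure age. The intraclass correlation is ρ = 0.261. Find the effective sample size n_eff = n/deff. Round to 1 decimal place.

212.7

deff = 1 + (21 − 1)·0.261 = 1 + 5.22 = 6.22.
n_eff = 1323 / 6.22 = 212.7.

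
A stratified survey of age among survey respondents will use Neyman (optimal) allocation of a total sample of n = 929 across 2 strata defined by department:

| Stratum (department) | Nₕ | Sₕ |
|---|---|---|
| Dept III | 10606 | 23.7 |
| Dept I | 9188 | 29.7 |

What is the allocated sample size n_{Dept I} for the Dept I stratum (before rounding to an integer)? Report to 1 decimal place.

483.6

Neyman allocation: nₕ = n·NₕSₕ / Σⱼ NⱼSⱼ.
Σ NⱼSⱼ = 10606·23.7 + 9188·29.7 = 524245.8.
n_{Dept I} = 929·9188·29.7 / 524245.8 = 483.6.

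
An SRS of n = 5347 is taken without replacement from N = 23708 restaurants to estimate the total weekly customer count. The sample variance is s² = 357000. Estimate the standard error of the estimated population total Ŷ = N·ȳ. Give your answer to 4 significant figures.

170500

Var(Ŷ) = N²·Var(ȳ) = N²·(1 − n/N)·s²/n.
f = 5347/23708 = 0.22553568; Var(ȳ) = 0.77446432·357000/5347 = 51.708203.
Var(Ŷ) = 23708² · 51.708203 = 2.9063592 × 10^10.
SE(Ŷ) = √(2.9063592 × 10^10) = 170500.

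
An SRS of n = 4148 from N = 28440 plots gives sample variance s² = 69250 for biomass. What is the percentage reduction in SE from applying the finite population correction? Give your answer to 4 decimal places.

f = n/N = 4148/28440 = 0.14585091.
SE_no-fpc = √(s²/n) = 4.0859262; SE_fpc = √((1−f)s²/n) = 3.7762206.
Ratio = √(1−f) = 0.92420186. Reduction = 100·(1 − 0.92420186) = 7.5798%.

7.5798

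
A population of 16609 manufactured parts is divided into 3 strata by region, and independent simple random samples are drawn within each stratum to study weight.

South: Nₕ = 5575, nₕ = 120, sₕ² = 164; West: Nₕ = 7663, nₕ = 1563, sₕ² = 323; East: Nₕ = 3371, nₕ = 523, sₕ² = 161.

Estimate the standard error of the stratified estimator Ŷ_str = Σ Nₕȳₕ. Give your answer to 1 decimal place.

7360.6

Var(Ŷ_str) = Σₕ Nₕ²(1 − fₕ)sₕ²/nₕ.
South: 5575²·(1 − 120/5575)·164/120 = 4.1562554 × 10^7.
West: 7663²·(1 − 1563/7663)·323/1563 = 9.6598905 × 10^6.
East: 3371²·(1 − 523/3371)·161/523 = 2.9554453 × 10^6.
Sum = 5.417789 × 10^7.
SE = √(5.417789 × 10^7) = 7360.6.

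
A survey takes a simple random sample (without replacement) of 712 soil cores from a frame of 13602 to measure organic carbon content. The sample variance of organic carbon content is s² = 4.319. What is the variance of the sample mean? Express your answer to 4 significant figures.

0.005748

Under SRS without replacement, Var(ȳ) = (1 − f)·s²/n with f = n/N = 712/13602 = 0.05234524.
Var(ȳ) = (1 − 0.05234524)·4.319/712 = 0.94765476·0.0060660112 = 0.0057484844.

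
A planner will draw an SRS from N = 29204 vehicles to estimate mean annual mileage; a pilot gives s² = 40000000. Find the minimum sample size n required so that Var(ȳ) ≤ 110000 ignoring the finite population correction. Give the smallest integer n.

364

Without fpc, n₀ = s²/D = 40000000/110000 = 363.6364.
Rounding up, n = 364.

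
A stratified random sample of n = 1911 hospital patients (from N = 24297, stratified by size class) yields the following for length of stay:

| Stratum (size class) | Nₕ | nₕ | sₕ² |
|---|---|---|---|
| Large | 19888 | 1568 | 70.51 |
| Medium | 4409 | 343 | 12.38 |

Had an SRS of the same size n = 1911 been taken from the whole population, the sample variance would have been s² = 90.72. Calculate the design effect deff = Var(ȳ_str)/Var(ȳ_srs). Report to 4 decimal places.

0.6596

Var(ȳ_str) = Σ Wₕ²(1−fₕ)sₕ²/nₕ with Wₕ = Nₕ/24297:
  Large: (19888/24297)²·(1−1568/19888)·70.51/1568 = 0.027753383
  Medium: (4409/24297)²·(1−343/4409)·12.38/343 = 0.0010960458
  → Var(ȳ_str) = 0.028849429.
Var(ȳ_srs) = (1 − 1911/24297)·90.72/1911 = 0.043738733.
deff = 0.028849429 / 0.043738733 = 0.6596.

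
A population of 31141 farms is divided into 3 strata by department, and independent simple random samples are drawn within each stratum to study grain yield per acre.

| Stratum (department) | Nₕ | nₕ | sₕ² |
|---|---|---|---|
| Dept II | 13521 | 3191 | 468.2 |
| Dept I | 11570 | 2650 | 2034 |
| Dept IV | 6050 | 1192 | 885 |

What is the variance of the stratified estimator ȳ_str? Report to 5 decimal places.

0.12532

Var(ȳ_str) = Σₕ Wₕ²(1 − fₕ)sₕ²/nₕ with Wₕ = Nₕ/N, N = 31141.
Dept II: Wₕ = 0.43418644; term = 0.43418644²·(1 − 0.23600325)·468.2/3191 = 0.021132391.
Dept I: Wₕ = 0.37153592; term = 0.37153592²·(1 − 0.22904062)·2034/2650 = 0.081684222.
Dept IV: Wₕ = 0.19427764; term = 0.19427764²·(1 − 0.19702479)·885/1192 = 0.022501672.
Sum = 0.12531829.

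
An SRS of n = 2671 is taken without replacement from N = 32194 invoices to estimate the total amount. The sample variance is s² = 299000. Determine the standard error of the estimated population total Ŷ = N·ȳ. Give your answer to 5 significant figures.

Var(Ŷ) = N²·Var(ȳ) = N²·(1 − n/N)·s²/n.
f = 2671/32194 = 0.08296577; Var(ȳ) = 0.91703423·299000/2671 = 102.65565.
Var(Ŷ) = 32194² · 102.65565 = 1.0639782 × 10^11.
SE(Ŷ) = √(1.0639782 × 10^11) = 326190.

326190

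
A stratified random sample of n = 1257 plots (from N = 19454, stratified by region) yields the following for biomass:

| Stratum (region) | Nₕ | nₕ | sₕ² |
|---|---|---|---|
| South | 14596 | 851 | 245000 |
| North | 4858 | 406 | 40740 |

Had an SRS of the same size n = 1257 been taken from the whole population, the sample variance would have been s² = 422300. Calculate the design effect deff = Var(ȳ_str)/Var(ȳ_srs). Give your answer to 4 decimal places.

0.5039

Var(ȳ_str) = Σ Wₕ²(1−fₕ)sₕ²/nₕ with Wₕ = Nₕ/19454:
  South: (14596/19454)²·(1−851/14596)·245000/851 = 152.61503
  North: (4858/19454)²·(1−406/4858)·40740/406 = 5.7344244
  → Var(ȳ_str) = 158.34945.
Var(ȳ_srs) = (1 − 1257/19454)·422300/1257 = 314.25101.
deff = 158.34945 / 314.25101 = 0.5039.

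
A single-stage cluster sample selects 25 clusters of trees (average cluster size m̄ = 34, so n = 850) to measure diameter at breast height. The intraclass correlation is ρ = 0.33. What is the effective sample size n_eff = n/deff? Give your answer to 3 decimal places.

71.489

deff = 1 + (34 − 1)·0.33 = 1 + 10.89 = 11.89.
n_eff = 850 / 11.89 = 71.489.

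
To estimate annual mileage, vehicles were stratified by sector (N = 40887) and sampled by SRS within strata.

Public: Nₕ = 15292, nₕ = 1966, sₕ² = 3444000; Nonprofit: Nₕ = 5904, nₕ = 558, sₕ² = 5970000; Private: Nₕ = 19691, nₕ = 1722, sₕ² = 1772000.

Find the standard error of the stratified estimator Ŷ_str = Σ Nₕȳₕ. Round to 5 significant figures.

1.0290 × 10^6

Var(Ŷ_str) = Σₕ Nₕ²(1 − fₕ)sₕ²/nₕ.
Public: 15292²·(1 − 1966/15292)·3444000/1966 = 3.5697987 × 10^11.
Nonprofit: 5904²·(1 − 558/5904)·5970000/558 = 3.3768785 × 10^11.
Private: 19691²·(1 − 1722/19691)·1772000/1722 = 3.6410132 × 10^11.
Sum = 1.058769 × 10^12.
SE = √(1.058769 × 10^12) = 1.0290 × 10^6.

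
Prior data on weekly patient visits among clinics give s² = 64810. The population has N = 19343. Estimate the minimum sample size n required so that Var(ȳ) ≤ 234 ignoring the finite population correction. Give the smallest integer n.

277

Without fpc, n₀ = s²/D = 64810/234 = 276.9658.
Rounding up, n = 277.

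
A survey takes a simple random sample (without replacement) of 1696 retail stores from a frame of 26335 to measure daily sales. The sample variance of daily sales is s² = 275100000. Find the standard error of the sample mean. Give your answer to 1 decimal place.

Under SRS without replacement, Var(ȳ) = (1 − f)·s²/n with f = n/N = 1696/26335 = 0.06440099.
Var(ȳ) = (1 − 0.06440099)·275100000/1696 = 0.93559901·162205.19 = 151759.01.
SE(ȳ) = √(151759.01) = 389.6.

389.6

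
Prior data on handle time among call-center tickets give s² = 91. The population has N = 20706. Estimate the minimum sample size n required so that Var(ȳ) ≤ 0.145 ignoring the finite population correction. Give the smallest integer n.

Without fpc, n₀ = s²/D = 91/0.145 = 627.5862.
Rounding up, n = 628.

628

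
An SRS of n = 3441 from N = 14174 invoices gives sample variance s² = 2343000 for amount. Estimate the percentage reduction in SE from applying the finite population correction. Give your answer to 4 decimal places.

12.9809

f = n/N = 3441/14174 = 0.24276845.
SE_no-fpc = √(s²/n) = 26.094189; SE_fpc = √((1−f)s²/n) = 22.706916.
Ratio = √(1−f) = 0.87019053. Reduction = 100·(1 − 0.87019053) = 12.9809%.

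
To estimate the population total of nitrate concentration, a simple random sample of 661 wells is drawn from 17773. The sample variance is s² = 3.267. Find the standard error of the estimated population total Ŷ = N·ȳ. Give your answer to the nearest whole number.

Var(Ŷ) = N²·Var(ȳ) = N²·(1 − n/N)·s²/n.
f = 661/17773 = 0.03719125; Var(ȳ) = 0.96280875·3.267/661 = 0.0047586932.
Var(Ŷ) = 17773² · 0.0047586932 = 1.5031738 × 10^6.
SE(Ŷ) = √(1.5031738 × 10^6) = 1226.

1226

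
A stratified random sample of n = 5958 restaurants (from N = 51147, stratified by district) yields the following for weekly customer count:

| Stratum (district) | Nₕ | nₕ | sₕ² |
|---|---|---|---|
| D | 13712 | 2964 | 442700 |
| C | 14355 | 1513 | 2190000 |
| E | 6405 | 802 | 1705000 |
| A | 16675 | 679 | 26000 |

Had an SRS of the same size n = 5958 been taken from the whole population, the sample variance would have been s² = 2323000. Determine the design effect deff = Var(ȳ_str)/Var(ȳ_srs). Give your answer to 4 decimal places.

0.4165

Var(ȳ_str) = Σ Wₕ²(1−fₕ)sₕ²/nₕ with Wₕ = Nₕ/51147:
  D: (13712/51147)²·(1−2964/13712)·442700/2964 = 8.4143283
  C: (14355/51147)²·(1−1513/14355)·2190000/1513 = 102.00013
  E: (6405/51147)²·(1−802/6405)·1705000/802 = 29.164158
  A: (16675/51147)²·(1−679/16675)·26000/679 = 3.9042757
  → Var(ȳ_str) = 143.48289.
Var(ȳ_srs) = (1 − 5958/51147)·2323000/5958 = 344.47783.
deff = 143.48289 / 344.47783 = 0.4165.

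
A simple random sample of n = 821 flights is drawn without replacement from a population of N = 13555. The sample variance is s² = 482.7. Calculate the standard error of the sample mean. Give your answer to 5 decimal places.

Under SRS without replacement, Var(ȳ) = (1 − f)·s²/n with f = n/N = 821/13555 = 0.06056806.
Var(ȳ) = (1 − 0.06056806)·482.7/821 = 0.93943194·0.58794153 = 0.55233106.
SE(ȳ) = √(0.55233106) = 0.74319.

0.74319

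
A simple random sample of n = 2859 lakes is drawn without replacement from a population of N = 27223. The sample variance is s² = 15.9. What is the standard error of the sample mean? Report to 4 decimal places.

0.0706

Under SRS without replacement, Var(ȳ) = (1 − f)·s²/n with f = n/N = 2859/27223 = 0.10502149.
Var(ȳ) = (1 − 0.10502149)·15.9/2859 = 0.89497851·0.0055613851 = 0.0049773202.
SE(ȳ) = √(0.0049773202) = 0.0706.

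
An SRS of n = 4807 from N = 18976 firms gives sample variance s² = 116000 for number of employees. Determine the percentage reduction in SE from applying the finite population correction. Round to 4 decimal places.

f = n/N = 4807/18976 = 0.25331998.
SE_no-fpc = √(s²/n) = 4.9123798; SE_fpc = √((1−f)s²/n) = 4.2448192.
Ratio = √(1−f) = 0.86410648. Reduction = 100·(1 − 0.86410648) = 13.5894%.

13.5894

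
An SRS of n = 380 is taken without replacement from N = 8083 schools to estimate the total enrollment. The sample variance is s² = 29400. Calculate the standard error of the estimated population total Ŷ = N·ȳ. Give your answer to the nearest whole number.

69406

Var(Ŷ) = N²·Var(ȳ) = N²·(1 − n/N)·s²/n.
f = 380/8083 = 0.04701225; Var(ȳ) = 0.95298775·29400/380 = 73.731158.
Var(Ŷ) = 8083² · 73.731158 = 4.817217 × 10^9.
SE(Ŷ) = √(4.817217 × 10^9) = 69406.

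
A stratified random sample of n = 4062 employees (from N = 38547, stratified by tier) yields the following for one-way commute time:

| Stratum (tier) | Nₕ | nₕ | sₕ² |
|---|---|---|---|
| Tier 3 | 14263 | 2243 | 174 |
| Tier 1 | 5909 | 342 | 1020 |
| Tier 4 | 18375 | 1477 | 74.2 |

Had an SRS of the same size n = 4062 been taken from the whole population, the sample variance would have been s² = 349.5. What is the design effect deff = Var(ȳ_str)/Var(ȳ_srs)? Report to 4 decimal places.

Var(ȳ_str) = Σ Wₕ²(1−fₕ)sₕ²/nₕ with Wₕ = Nₕ/38547:
  Tier 3: (14263/38547)²·(1−2243/14263)·174/2243 = 0.0089506414
  Tier 1: (5909/38547)²·(1−342/5909)·1020/342 = 0.066027995
  Tier 4: (18375/38547)²·(1−1477/18375)·74.2/1477 = 0.01049796
  → Var(ȳ_str) = 0.085476596.
Var(ȳ_srs) = (1 − 4062/38547)·349.5/4062 = 0.076974505.
deff = 0.085476596 / 0.076974505 = 1.1105.

1.1105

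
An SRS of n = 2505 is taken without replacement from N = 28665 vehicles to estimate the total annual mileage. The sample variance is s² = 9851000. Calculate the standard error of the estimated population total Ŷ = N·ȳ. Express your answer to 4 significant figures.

1.717 × 10^6

Var(Ŷ) = N²·Var(ȳ) = N²·(1 − n/N)·s²/n.
f = 2505/28665 = 0.08738880; Var(ȳ) = 0.91261120·9851000/2505 = 3588.8754.
Var(Ŷ) = 28665² · 3588.8754 = 2.9489151 × 10^12.
SE(Ŷ) = √(2.9489151 × 10^12) = 1.717 × 10^6.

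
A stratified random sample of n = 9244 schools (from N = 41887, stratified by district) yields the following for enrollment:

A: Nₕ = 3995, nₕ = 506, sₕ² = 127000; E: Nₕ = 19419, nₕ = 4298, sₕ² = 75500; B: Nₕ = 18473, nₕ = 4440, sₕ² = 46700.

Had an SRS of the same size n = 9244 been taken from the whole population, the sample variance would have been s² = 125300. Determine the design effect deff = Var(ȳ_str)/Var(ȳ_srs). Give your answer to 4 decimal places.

0.6142

Var(ȳ_str) = Σ Wₕ²(1−fₕ)sₕ²/nₕ with Wₕ = Nₕ/41887:
  A: (3995/41887)²·(1−506/3995)·127000/506 = 1.9939416
  E: (19419/41887)²·(1−4298/19419)·75500/4298 = 2.9398786
  B: (18473/41887)²·(1−4440/18473)·46700/4440 = 1.5540441
  → Var(ȳ_str) = 6.4878643.
Var(ȳ_srs) = (1 − 9244/41887)·125300/9244 = 10.563357.
deff = 6.4878643 / 10.563357 = 0.6142.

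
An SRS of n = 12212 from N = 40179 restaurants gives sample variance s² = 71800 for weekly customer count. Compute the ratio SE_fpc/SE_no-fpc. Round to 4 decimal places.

f = n/N = 12212/40179 = 0.30393987.
SE_no-fpc = √(s²/n) = 2.4247604; SE_fpc = √((1−f)s²/n) = 2.0229829.
Ratio = √(1−f) = 0.83430218.

0.8343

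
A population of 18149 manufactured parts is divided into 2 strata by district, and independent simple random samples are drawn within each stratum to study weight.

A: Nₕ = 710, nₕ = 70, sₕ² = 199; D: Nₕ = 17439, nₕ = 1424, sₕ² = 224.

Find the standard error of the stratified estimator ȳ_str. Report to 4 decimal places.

Var(ȳ_str) = Σₕ Wₕ²(1 − fₕ)sₕ²/nₕ with Wₕ = Nₕ/N, N = 18149.
A: Wₕ = 0.03912061; term = 0.03912061²·(1 − 0.09859155)·199/70 = 0.0039218227.
D: Wₕ = 0.96087939; term = 0.96087939²·(1 − 0.08165606)·224/1424 = 0.13337706.
Sum = 0.13729888.
SE = √(0.13729888) = 0.3705.

0.3705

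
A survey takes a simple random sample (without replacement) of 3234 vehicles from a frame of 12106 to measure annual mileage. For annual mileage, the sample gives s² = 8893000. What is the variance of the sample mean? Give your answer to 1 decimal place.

2015.3

Under SRS without replacement, Var(ȳ) = (1 − f)·s²/n with f = n/N = 3234/12106 = 0.26714026.
Var(ȳ) = (1 − 0.26714026)·8893000/3234 = 0.73285974·2749.8454 = 2015.251.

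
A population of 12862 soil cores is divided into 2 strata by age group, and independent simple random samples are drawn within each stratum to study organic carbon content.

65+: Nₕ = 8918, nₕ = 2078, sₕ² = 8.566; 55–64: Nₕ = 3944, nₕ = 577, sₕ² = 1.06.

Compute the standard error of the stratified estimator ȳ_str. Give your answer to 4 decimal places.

Var(ȳ_str) = Σₕ Wₕ²(1 − fₕ)sₕ²/nₕ with Wₕ = Nₕ/N, N = 12862.
65+: Wₕ = 0.69336029; term = 0.69336029²·(1 − 0.23301189)·8.566/2078 = 0.0015199842.
55–64: Wₕ = 0.30663971; term = 0.30663971²·(1 − 0.14629817)·1.06/577 = 1.474664 × 10^-4.
Sum = 0.0016674506.
SE = √(0.0016674506) = 0.0408.

0.0408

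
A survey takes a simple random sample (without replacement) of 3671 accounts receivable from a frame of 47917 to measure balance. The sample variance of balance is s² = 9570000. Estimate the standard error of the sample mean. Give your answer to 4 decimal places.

49.0632

Under SRS without replacement, Var(ȳ) = (1 − f)·s²/n with f = n/N = 3671/47917 = 0.07661164.
Var(ȳ) = (1 − 0.07661164)·9570000/3671 = 0.92338836·2606.9191 = 2407.1987.
SE(ȳ) = √(2407.1987) = 49.0632.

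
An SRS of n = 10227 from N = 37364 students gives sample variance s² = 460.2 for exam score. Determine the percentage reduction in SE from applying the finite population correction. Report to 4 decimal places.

f = n/N = 10227/37364 = 0.27371266.
SE_no-fpc = √(s²/n) = 0.21212858; SE_fpc = √((1−f)s²/n) = 0.18078126.
Ratio = √(1−f) = 0.85222493. Reduction = 100·(1 − 0.85222493) = 14.7775%.

14.7775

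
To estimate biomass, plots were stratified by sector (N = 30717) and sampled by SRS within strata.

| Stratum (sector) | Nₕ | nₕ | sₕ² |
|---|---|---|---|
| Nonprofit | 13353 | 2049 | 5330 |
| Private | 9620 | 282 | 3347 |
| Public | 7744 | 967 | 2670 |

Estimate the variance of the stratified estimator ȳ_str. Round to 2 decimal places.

1.70

Var(ȳ_str) = Σₕ Wₕ²(1 − fₕ)sₕ²/nₕ with Wₕ = Nₕ/N, N = 30717.
Nonprofit: Wₕ = 0.43471042; term = 0.43471042²·(1 − 0.15344866)·5330/2049 = 0.41613922.
Private: Wₕ = 0.31318163; term = 0.31318163²·(1 − 0.02931393)·3347/282 = 1.1299987.
Public: Wₕ = 0.25210795; term = 0.25210795²·(1 − 0.12487087)·2670/967 = 0.15357836.
Sum = 1.6997163.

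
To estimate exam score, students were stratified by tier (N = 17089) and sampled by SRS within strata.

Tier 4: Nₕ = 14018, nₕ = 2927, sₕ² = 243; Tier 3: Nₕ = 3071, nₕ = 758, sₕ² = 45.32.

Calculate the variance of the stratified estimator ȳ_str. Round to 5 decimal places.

0.04565

Var(ȳ_str) = Σₕ Wₕ²(1 − fₕ)sₕ²/nₕ with Wₕ = Nₕ/N, N = 17089.
Tier 4: Wₕ = 0.82029376; term = 0.82029376²·(1 − 0.20880297)·243/2927 = 0.044198447.
Tier 3: Wₕ = 0.17970624; term = 0.17970624²·(1 − 0.24682514)·45.32/758 = 0.0014542626.
Sum = 0.04565271.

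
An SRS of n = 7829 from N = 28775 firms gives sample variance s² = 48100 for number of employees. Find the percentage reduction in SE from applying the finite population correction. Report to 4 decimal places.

14.6816

f = n/N = 7829/28775 = 0.27207646.
SE_no-fpc = √(s²/n) = 2.4786739; SE_fpc = √((1−f)s²/n) = 2.1147658.
Ratio = √(1−f) = 0.85318436. Reduction = 100·(1 − 0.85318436) = 14.6816%.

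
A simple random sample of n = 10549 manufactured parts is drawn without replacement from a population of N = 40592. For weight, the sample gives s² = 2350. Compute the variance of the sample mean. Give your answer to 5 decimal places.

Under SRS without replacement, Var(ȳ) = (1 − f)·s²/n with f = n/N = 10549/40592 = 0.25987879.
Var(ȳ) = (1 − 0.25987879)·2350/10549 = 0.74012121·0.22276993 = 0.16487675.

0.16488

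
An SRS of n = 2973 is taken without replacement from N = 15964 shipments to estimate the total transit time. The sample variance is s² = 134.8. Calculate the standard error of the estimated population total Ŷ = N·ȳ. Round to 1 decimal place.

Var(Ŷ) = N²·Var(ȳ) = N²·(1 − n/N)·s²/n.
f = 2973/15964 = 0.18623152; Var(ȳ) = 0.81376848·134.8/2973 = 0.036897407.
Var(Ŷ) = 15964² · 0.036897407 = 9.4032782 × 10^6.
SE(Ŷ) = √(9.4032782 × 10^6) = 3066.5.

3066.5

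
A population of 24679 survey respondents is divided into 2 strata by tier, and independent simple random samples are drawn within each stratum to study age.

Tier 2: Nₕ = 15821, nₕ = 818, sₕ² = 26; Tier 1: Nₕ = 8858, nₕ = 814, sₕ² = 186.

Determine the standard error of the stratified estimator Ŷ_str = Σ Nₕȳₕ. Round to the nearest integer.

4881

Var(Ŷ_str) = Σₕ Nₕ²(1 − fₕ)sₕ²/nₕ.
Tier 2: 15821²·(1 − 818/15821)·26/818 = 7.5445282 × 10^6.
Tier 1: 8858²·(1 − 814/8858)·186/814 = 1.628157 × 10^7.
Sum = 2.3826098 × 10^7.
SE = √(2.3826098 × 10^7) = 4881.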